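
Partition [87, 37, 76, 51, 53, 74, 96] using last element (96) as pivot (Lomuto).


Pivot: 96
  87 <= 96: advance i (no swap)
  37 <= 96: advance i (no swap)
  76 <= 96: advance i (no swap)
  51 <= 96: advance i (no swap)
  53 <= 96: advance i (no swap)
  74 <= 96: advance i (no swap)
Place pivot at 6: [87, 37, 76, 51, 53, 74, 96]

Partitioned: [87, 37, 76, 51, 53, 74, 96]


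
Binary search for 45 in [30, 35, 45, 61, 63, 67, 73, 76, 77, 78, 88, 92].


Step 1: lo=0, hi=11, mid=5, val=67
Step 2: lo=0, hi=4, mid=2, val=45

Found at index 2


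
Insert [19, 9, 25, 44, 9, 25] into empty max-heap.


Insert 19: [19]
Insert 9: [19, 9]
Insert 25: [25, 9, 19]
Insert 44: [44, 25, 19, 9]
Insert 9: [44, 25, 19, 9, 9]
Insert 25: [44, 25, 25, 9, 9, 19]

Final heap: [44, 25, 25, 9, 9, 19]


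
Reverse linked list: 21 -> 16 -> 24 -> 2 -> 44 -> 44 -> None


Step 1: curr=21, set curr.next=prev(None) | reversed so far: 21
Step 2: curr=16, set curr.next=prev(21) | reversed so far: 16 -> 21
Step 3: curr=24, set curr.next=prev(16) | reversed so far: 24 -> 16 -> 21
Step 4: curr=2, set curr.next=prev(24) | reversed so far: 2 -> 24 -> 16 -> 21
Step 5: curr=44, set curr.next=prev(2) | reversed so far: 44 -> 2 -> 24 -> 16 -> 21
Step 6: curr=44, set curr.next=prev(44) | reversed so far: 44 -> 44 -> 2 -> 24 -> 16 -> 21

44 -> 44 -> 2 -> 24 -> 16 -> 21 -> None


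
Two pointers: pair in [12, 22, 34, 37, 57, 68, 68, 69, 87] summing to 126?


lo=0(12)+hi=8(87)=99
lo=1(22)+hi=8(87)=109
lo=2(34)+hi=8(87)=121
lo=3(37)+hi=8(87)=124
lo=4(57)+hi=8(87)=144
lo=4(57)+hi=7(69)=126

Yes: 57+69=126


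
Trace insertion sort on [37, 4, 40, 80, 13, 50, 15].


Initial: [37, 4, 40, 80, 13, 50, 15]
Insert 4: [4, 37, 40, 80, 13, 50, 15]
Insert 40: [4, 37, 40, 80, 13, 50, 15]
Insert 80: [4, 37, 40, 80, 13, 50, 15]
Insert 13: [4, 13, 37, 40, 80, 50, 15]
Insert 50: [4, 13, 37, 40, 50, 80, 15]
Insert 15: [4, 13, 15, 37, 40, 50, 80]

Sorted: [4, 13, 15, 37, 40, 50, 80]


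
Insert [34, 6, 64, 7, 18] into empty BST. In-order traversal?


Insert 34: root
Insert 6: L from 34
Insert 64: R from 34
Insert 7: L from 34 -> R from 6
Insert 18: L from 34 -> R from 6 -> R from 7

In-order: [6, 7, 18, 34, 64]


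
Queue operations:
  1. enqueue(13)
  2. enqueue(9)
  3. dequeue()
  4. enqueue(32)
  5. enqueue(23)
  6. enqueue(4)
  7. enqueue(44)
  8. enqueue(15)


enqueue(13) -> [13]
enqueue(9) -> [13, 9]
dequeue()->13, [9]
enqueue(32) -> [9, 32]
enqueue(23) -> [9, 32, 23]
enqueue(4) -> [9, 32, 23, 4]
enqueue(44) -> [9, 32, 23, 4, 44]
enqueue(15) -> [9, 32, 23, 4, 44, 15]

Final queue: [9, 32, 23, 4, 44, 15]


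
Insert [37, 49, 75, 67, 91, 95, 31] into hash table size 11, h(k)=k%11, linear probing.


Insert 37: h=4 -> slot 4
Insert 49: h=5 -> slot 5
Insert 75: h=9 -> slot 9
Insert 67: h=1 -> slot 1
Insert 91: h=3 -> slot 3
Insert 95: h=7 -> slot 7
Insert 31: h=9, 1 probes -> slot 10

Table: [None, 67, None, 91, 37, 49, None, 95, None, 75, 31]


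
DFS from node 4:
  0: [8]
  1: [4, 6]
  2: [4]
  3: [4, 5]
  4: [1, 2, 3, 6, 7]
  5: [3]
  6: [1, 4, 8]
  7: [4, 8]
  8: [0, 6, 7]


Visit 4, push [7, 6, 3, 2, 1]
Visit 1, push [6]
Visit 6, push [8]
Visit 8, push [7, 0]
Visit 0, push []
Visit 7, push []
Visit 2, push []
Visit 3, push [5]
Visit 5, push []

DFS order: [4, 1, 6, 8, 0, 7, 2, 3, 5]


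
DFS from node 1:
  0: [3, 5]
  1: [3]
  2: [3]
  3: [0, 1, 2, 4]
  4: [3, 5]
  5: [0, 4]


Visit 1, push [3]
Visit 3, push [4, 2, 0]
Visit 0, push [5]
Visit 5, push [4]
Visit 4, push []
Visit 2, push []

DFS order: [1, 3, 0, 5, 4, 2]


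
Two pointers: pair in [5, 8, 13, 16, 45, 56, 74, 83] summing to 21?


lo=0(5)+hi=7(83)=88
lo=0(5)+hi=6(74)=79
lo=0(5)+hi=5(56)=61
lo=0(5)+hi=4(45)=50
lo=0(5)+hi=3(16)=21

Yes: 5+16=21


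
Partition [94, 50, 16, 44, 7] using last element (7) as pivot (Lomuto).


Pivot: 7
Place pivot at 0: [7, 50, 16, 44, 94]

Partitioned: [7, 50, 16, 44, 94]


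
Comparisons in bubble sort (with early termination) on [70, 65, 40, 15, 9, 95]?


Algorithm: bubble sort (with early termination)
Input: [70, 65, 40, 15, 9, 95]
Sorted: [9, 15, 40, 65, 70, 95]

15


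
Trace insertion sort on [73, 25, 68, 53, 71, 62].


Initial: [73, 25, 68, 53, 71, 62]
Insert 25: [25, 73, 68, 53, 71, 62]
Insert 68: [25, 68, 73, 53, 71, 62]
Insert 53: [25, 53, 68, 73, 71, 62]
Insert 71: [25, 53, 68, 71, 73, 62]
Insert 62: [25, 53, 62, 68, 71, 73]

Sorted: [25, 53, 62, 68, 71, 73]


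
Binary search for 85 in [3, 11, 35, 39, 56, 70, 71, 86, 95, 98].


Step 1: lo=0, hi=9, mid=4, val=56
Step 2: lo=5, hi=9, mid=7, val=86
Step 3: lo=5, hi=6, mid=5, val=70
Step 4: lo=6, hi=6, mid=6, val=71

Not found


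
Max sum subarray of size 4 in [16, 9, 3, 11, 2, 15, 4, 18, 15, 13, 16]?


[0:4]: 39
[1:5]: 25
[2:6]: 31
[3:7]: 32
[4:8]: 39
[5:9]: 52
[6:10]: 50
[7:11]: 62

Max: 62 at [7:11]


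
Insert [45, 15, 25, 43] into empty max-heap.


Insert 45: [45]
Insert 15: [45, 15]
Insert 25: [45, 15, 25]
Insert 43: [45, 43, 25, 15]

Final heap: [45, 43, 25, 15]


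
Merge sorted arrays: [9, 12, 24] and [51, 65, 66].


Take 9 from A
Take 12 from A
Take 24 from A

Merged: [9, 12, 24, 51, 65, 66]


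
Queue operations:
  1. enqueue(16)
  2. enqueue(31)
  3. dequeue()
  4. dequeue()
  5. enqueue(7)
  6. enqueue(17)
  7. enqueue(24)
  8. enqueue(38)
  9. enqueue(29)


enqueue(16) -> [16]
enqueue(31) -> [16, 31]
dequeue()->16, [31]
dequeue()->31, []
enqueue(7) -> [7]
enqueue(17) -> [7, 17]
enqueue(24) -> [7, 17, 24]
enqueue(38) -> [7, 17, 24, 38]
enqueue(29) -> [7, 17, 24, 38, 29]

Final queue: [7, 17, 24, 38, 29]


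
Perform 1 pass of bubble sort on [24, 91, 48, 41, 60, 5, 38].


Initial: [24, 91, 48, 41, 60, 5, 38]
Pass 1: [24, 48, 41, 60, 5, 38, 91] (5 swaps)

After 1 pass: [24, 48, 41, 60, 5, 38, 91]


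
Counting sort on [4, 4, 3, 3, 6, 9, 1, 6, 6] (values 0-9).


Input: [4, 4, 3, 3, 6, 9, 1, 6, 6]
Counts: [0, 1, 0, 2, 2, 0, 3, 0, 0, 1]

Sorted: [1, 3, 3, 4, 4, 6, 6, 6, 9]


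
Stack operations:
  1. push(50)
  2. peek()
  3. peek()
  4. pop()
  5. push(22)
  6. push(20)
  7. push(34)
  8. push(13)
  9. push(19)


push(50) -> [50]
peek()->50
peek()->50
pop()->50, []
push(22) -> [22]
push(20) -> [22, 20]
push(34) -> [22, 20, 34]
push(13) -> [22, 20, 34, 13]
push(19) -> [22, 20, 34, 13, 19]

Final stack: [22, 20, 34, 13, 19]


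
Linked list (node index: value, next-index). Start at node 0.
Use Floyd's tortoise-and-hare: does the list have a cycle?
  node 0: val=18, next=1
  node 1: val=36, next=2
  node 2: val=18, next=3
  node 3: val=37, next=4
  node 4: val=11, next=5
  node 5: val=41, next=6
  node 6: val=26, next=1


Floyd's tortoise (slow, +1) and hare (fast, +2):
  init: slow=0, fast=0
  step 1: slow=1, fast=2
  step 2: slow=2, fast=4
  step 3: slow=3, fast=6
  step 4: slow=4, fast=2
  step 5: slow=5, fast=4
  step 6: slow=6, fast=6
  slow == fast at node 6: cycle detected

Cycle: yes


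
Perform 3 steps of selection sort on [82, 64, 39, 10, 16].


Initial: [82, 64, 39, 10, 16]
Step 1: min=10 at 3
  Swap: [10, 64, 39, 82, 16]
Step 2: min=16 at 4
  Swap: [10, 16, 39, 82, 64]
Step 3: min=39 at 2
  Swap: [10, 16, 39, 82, 64]

After 3 steps: [10, 16, 39, 82, 64]


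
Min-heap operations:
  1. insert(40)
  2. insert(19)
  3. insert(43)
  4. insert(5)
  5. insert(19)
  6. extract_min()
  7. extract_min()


insert(40) -> [40]
insert(19) -> [19, 40]
insert(43) -> [19, 40, 43]
insert(5) -> [5, 19, 43, 40]
insert(19) -> [5, 19, 43, 40, 19]
extract_min()->5, [19, 19, 43, 40]
extract_min()->19, [19, 40, 43]

Final heap: [19, 40, 43]


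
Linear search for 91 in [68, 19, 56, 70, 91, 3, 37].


i=0: 68!=91
i=1: 19!=91
i=2: 56!=91
i=3: 70!=91
i=4: 91==91 found!

Found at 4, 5 comps


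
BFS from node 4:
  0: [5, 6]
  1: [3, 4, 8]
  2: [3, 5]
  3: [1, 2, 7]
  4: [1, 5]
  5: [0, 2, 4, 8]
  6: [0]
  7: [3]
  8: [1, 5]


Visit 4, enqueue [1, 5]
Visit 1, enqueue [3, 8]
Visit 5, enqueue [0, 2]
Visit 3, enqueue [7]
Visit 8, enqueue []
Visit 0, enqueue [6]
Visit 2, enqueue []
Visit 7, enqueue []
Visit 6, enqueue []

BFS order: [4, 1, 5, 3, 8, 0, 2, 7, 6]


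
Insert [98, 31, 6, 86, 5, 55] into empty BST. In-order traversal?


Insert 98: root
Insert 31: L from 98
Insert 6: L from 98 -> L from 31
Insert 86: L from 98 -> R from 31
Insert 5: L from 98 -> L from 31 -> L from 6
Insert 55: L from 98 -> R from 31 -> L from 86

In-order: [5, 6, 31, 55, 86, 98]


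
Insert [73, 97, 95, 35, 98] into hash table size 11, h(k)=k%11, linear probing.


Insert 73: h=7 -> slot 7
Insert 97: h=9 -> slot 9
Insert 95: h=7, 1 probes -> slot 8
Insert 35: h=2 -> slot 2
Insert 98: h=10 -> slot 10

Table: [None, None, 35, None, None, None, None, 73, 95, 97, 98]


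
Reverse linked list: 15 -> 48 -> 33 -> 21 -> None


Step 1: curr=15, set curr.next=prev(None) | reversed so far: 15
Step 2: curr=48, set curr.next=prev(15) | reversed so far: 48 -> 15
Step 3: curr=33, set curr.next=prev(48) | reversed so far: 33 -> 48 -> 15
Step 4: curr=21, set curr.next=prev(33) | reversed so far: 21 -> 33 -> 48 -> 15

21 -> 33 -> 48 -> 15 -> None


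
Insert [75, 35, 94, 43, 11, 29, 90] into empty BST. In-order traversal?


Insert 75: root
Insert 35: L from 75
Insert 94: R from 75
Insert 43: L from 75 -> R from 35
Insert 11: L from 75 -> L from 35
Insert 29: L from 75 -> L from 35 -> R from 11
Insert 90: R from 75 -> L from 94

In-order: [11, 29, 35, 43, 75, 90, 94]


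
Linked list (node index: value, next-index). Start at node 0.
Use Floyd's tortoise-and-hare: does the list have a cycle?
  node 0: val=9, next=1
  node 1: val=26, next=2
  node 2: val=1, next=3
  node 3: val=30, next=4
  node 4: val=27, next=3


Floyd's tortoise (slow, +1) and hare (fast, +2):
  init: slow=0, fast=0
  step 1: slow=1, fast=2
  step 2: slow=2, fast=4
  step 3: slow=3, fast=4
  step 4: slow=4, fast=4
  slow == fast at node 4: cycle detected

Cycle: yes


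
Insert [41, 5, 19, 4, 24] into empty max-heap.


Insert 41: [41]
Insert 5: [41, 5]
Insert 19: [41, 5, 19]
Insert 4: [41, 5, 19, 4]
Insert 24: [41, 24, 19, 4, 5]

Final heap: [41, 24, 19, 4, 5]


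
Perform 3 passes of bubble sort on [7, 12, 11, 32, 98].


Initial: [7, 12, 11, 32, 98]
Pass 1: [7, 11, 12, 32, 98] (1 swaps)
Pass 2: [7, 11, 12, 32, 98] (0 swaps)
Pass 3: [7, 11, 12, 32, 98] (0 swaps)

After 3 passes: [7, 11, 12, 32, 98]


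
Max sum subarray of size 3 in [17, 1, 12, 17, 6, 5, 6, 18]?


[0:3]: 30
[1:4]: 30
[2:5]: 35
[3:6]: 28
[4:7]: 17
[5:8]: 29

Max: 35 at [2:5]


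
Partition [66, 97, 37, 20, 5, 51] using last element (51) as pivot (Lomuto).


Pivot: 51
  37 <= 51: swap -> [37, 97, 66, 20, 5, 51]
  20 <= 51: swap -> [37, 20, 66, 97, 5, 51]
  5 <= 51: swap -> [37, 20, 5, 97, 66, 51]
Place pivot at 3: [37, 20, 5, 51, 66, 97]

Partitioned: [37, 20, 5, 51, 66, 97]


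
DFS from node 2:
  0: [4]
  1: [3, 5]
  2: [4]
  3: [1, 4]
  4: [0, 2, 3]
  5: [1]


Visit 2, push [4]
Visit 4, push [3, 0]
Visit 0, push []
Visit 3, push [1]
Visit 1, push [5]
Visit 5, push []

DFS order: [2, 4, 0, 3, 1, 5]


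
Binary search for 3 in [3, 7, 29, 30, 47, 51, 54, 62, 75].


Step 1: lo=0, hi=8, mid=4, val=47
Step 2: lo=0, hi=3, mid=1, val=7
Step 3: lo=0, hi=0, mid=0, val=3

Found at index 0


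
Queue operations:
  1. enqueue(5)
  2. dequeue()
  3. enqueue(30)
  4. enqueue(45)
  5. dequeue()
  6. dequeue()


enqueue(5) -> [5]
dequeue()->5, []
enqueue(30) -> [30]
enqueue(45) -> [30, 45]
dequeue()->30, [45]
dequeue()->45, []

Final queue: []


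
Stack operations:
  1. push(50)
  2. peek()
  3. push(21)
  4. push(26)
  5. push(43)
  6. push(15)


push(50) -> [50]
peek()->50
push(21) -> [50, 21]
push(26) -> [50, 21, 26]
push(43) -> [50, 21, 26, 43]
push(15) -> [50, 21, 26, 43, 15]

Final stack: [50, 21, 26, 43, 15]


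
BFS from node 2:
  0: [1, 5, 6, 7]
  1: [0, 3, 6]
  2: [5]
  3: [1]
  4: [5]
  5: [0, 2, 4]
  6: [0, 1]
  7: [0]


Visit 2, enqueue [5]
Visit 5, enqueue [0, 4]
Visit 0, enqueue [1, 6, 7]
Visit 4, enqueue []
Visit 1, enqueue [3]
Visit 6, enqueue []
Visit 7, enqueue []
Visit 3, enqueue []

BFS order: [2, 5, 0, 4, 1, 6, 7, 3]


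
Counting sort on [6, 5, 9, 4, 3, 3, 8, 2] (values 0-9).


Input: [6, 5, 9, 4, 3, 3, 8, 2]
Counts: [0, 0, 1, 2, 1, 1, 1, 0, 1, 1]

Sorted: [2, 3, 3, 4, 5, 6, 8, 9]


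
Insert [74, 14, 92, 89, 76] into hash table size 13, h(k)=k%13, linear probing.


Insert 74: h=9 -> slot 9
Insert 14: h=1 -> slot 1
Insert 92: h=1, 1 probes -> slot 2
Insert 89: h=11 -> slot 11
Insert 76: h=11, 1 probes -> slot 12

Table: [None, 14, 92, None, None, None, None, None, None, 74, None, 89, 76]


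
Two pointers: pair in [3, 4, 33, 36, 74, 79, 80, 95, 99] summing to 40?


lo=0(3)+hi=8(99)=102
lo=0(3)+hi=7(95)=98
lo=0(3)+hi=6(80)=83
lo=0(3)+hi=5(79)=82
lo=0(3)+hi=4(74)=77
lo=0(3)+hi=3(36)=39
lo=1(4)+hi=3(36)=40

Yes: 4+36=40


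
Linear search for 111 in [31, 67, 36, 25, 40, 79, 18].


i=0: 31!=111
i=1: 67!=111
i=2: 36!=111
i=3: 25!=111
i=4: 40!=111
i=5: 79!=111
i=6: 18!=111

Not found, 7 comps


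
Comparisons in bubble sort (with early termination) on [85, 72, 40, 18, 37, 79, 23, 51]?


Algorithm: bubble sort (with early termination)
Input: [85, 72, 40, 18, 37, 79, 23, 51]
Sorted: [18, 23, 37, 40, 51, 72, 79, 85]

27


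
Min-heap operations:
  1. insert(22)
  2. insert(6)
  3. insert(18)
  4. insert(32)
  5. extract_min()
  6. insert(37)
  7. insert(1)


insert(22) -> [22]
insert(6) -> [6, 22]
insert(18) -> [6, 22, 18]
insert(32) -> [6, 22, 18, 32]
extract_min()->6, [18, 22, 32]
insert(37) -> [18, 22, 32, 37]
insert(1) -> [1, 18, 32, 37, 22]

Final heap: [1, 18, 32, 37, 22]


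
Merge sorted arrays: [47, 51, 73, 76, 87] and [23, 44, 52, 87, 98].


Take 23 from B
Take 44 from B
Take 47 from A
Take 51 from A
Take 52 from B
Take 73 from A
Take 76 from A
Take 87 from A

Merged: [23, 44, 47, 51, 52, 73, 76, 87, 87, 98]


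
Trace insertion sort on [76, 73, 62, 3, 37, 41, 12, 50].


Initial: [76, 73, 62, 3, 37, 41, 12, 50]
Insert 73: [73, 76, 62, 3, 37, 41, 12, 50]
Insert 62: [62, 73, 76, 3, 37, 41, 12, 50]
Insert 3: [3, 62, 73, 76, 37, 41, 12, 50]
Insert 37: [3, 37, 62, 73, 76, 41, 12, 50]
Insert 41: [3, 37, 41, 62, 73, 76, 12, 50]
Insert 12: [3, 12, 37, 41, 62, 73, 76, 50]
Insert 50: [3, 12, 37, 41, 50, 62, 73, 76]

Sorted: [3, 12, 37, 41, 50, 62, 73, 76]


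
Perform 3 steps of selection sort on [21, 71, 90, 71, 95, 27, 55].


Initial: [21, 71, 90, 71, 95, 27, 55]
Step 1: min=21 at 0
  Swap: [21, 71, 90, 71, 95, 27, 55]
Step 2: min=27 at 5
  Swap: [21, 27, 90, 71, 95, 71, 55]
Step 3: min=55 at 6
  Swap: [21, 27, 55, 71, 95, 71, 90]

After 3 steps: [21, 27, 55, 71, 95, 71, 90]


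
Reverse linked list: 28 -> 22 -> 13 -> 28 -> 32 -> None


Step 1: curr=28, set curr.next=prev(None) | reversed so far: 28
Step 2: curr=22, set curr.next=prev(28) | reversed so far: 22 -> 28
Step 3: curr=13, set curr.next=prev(22) | reversed so far: 13 -> 22 -> 28
Step 4: curr=28, set curr.next=prev(13) | reversed so far: 28 -> 13 -> 22 -> 28
Step 5: curr=32, set curr.next=prev(28) | reversed so far: 32 -> 28 -> 13 -> 22 -> 28

32 -> 28 -> 13 -> 22 -> 28 -> None


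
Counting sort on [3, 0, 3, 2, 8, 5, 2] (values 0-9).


Input: [3, 0, 3, 2, 8, 5, 2]
Counts: [1, 0, 2, 2, 0, 1, 0, 0, 1, 0]

Sorted: [0, 2, 2, 3, 3, 5, 8]


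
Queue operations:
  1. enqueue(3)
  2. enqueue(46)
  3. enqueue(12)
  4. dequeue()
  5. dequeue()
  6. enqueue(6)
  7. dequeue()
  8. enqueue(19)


enqueue(3) -> [3]
enqueue(46) -> [3, 46]
enqueue(12) -> [3, 46, 12]
dequeue()->3, [46, 12]
dequeue()->46, [12]
enqueue(6) -> [12, 6]
dequeue()->12, [6]
enqueue(19) -> [6, 19]

Final queue: [6, 19]


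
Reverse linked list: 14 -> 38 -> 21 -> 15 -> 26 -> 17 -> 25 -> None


Step 1: curr=14, set curr.next=prev(None) | reversed so far: 14
Step 2: curr=38, set curr.next=prev(14) | reversed so far: 38 -> 14
Step 3: curr=21, set curr.next=prev(38) | reversed so far: 21 -> 38 -> 14
Step 4: curr=15, set curr.next=prev(21) | reversed so far: 15 -> 21 -> 38 -> 14
Step 5: curr=26, set curr.next=prev(15) | reversed so far: 26 -> 15 -> 21 -> 38 -> 14
Step 6: curr=17, set curr.next=prev(26) | reversed so far: 17 -> 26 -> 15 -> 21 -> 38 -> 14
Step 7: curr=25, set curr.next=prev(17) | reversed so far: 25 -> 17 -> 26 -> 15 -> 21 -> 38 -> 14

25 -> 17 -> 26 -> 15 -> 21 -> 38 -> 14 -> None


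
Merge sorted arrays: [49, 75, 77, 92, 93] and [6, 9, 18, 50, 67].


Take 6 from B
Take 9 from B
Take 18 from B
Take 49 from A
Take 50 from B
Take 67 from B

Merged: [6, 9, 18, 49, 50, 67, 75, 77, 92, 93]


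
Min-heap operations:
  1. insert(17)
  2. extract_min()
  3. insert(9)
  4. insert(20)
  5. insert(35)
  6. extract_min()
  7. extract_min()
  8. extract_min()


insert(17) -> [17]
extract_min()->17, []
insert(9) -> [9]
insert(20) -> [9, 20]
insert(35) -> [9, 20, 35]
extract_min()->9, [20, 35]
extract_min()->20, [35]
extract_min()->35, []

Final heap: []


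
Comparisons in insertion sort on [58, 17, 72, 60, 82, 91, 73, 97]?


Algorithm: insertion sort
Input: [58, 17, 72, 60, 82, 91, 73, 97]
Sorted: [17, 58, 60, 72, 73, 82, 91, 97]

10


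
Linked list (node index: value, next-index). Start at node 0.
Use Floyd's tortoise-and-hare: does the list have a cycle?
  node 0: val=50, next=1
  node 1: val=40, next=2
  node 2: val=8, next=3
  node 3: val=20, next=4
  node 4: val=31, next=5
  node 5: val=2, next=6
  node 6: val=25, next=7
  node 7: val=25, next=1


Floyd's tortoise (slow, +1) and hare (fast, +2):
  init: slow=0, fast=0
  step 1: slow=1, fast=2
  step 2: slow=2, fast=4
  step 3: slow=3, fast=6
  step 4: slow=4, fast=1
  step 5: slow=5, fast=3
  step 6: slow=6, fast=5
  step 7: slow=7, fast=7
  slow == fast at node 7: cycle detected

Cycle: yes


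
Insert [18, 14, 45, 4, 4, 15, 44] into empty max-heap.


Insert 18: [18]
Insert 14: [18, 14]
Insert 45: [45, 14, 18]
Insert 4: [45, 14, 18, 4]
Insert 4: [45, 14, 18, 4, 4]
Insert 15: [45, 14, 18, 4, 4, 15]
Insert 44: [45, 14, 44, 4, 4, 15, 18]

Final heap: [45, 14, 44, 4, 4, 15, 18]


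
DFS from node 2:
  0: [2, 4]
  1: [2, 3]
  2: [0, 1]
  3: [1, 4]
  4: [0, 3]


Visit 2, push [1, 0]
Visit 0, push [4]
Visit 4, push [3]
Visit 3, push [1]
Visit 1, push []

DFS order: [2, 0, 4, 3, 1]


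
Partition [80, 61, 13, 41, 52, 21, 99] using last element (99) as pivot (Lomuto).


Pivot: 99
  80 <= 99: advance i (no swap)
  61 <= 99: advance i (no swap)
  13 <= 99: advance i (no swap)
  41 <= 99: advance i (no swap)
  52 <= 99: advance i (no swap)
  21 <= 99: advance i (no swap)
Place pivot at 6: [80, 61, 13, 41, 52, 21, 99]

Partitioned: [80, 61, 13, 41, 52, 21, 99]


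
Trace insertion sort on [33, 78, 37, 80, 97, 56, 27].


Initial: [33, 78, 37, 80, 97, 56, 27]
Insert 78: [33, 78, 37, 80, 97, 56, 27]
Insert 37: [33, 37, 78, 80, 97, 56, 27]
Insert 80: [33, 37, 78, 80, 97, 56, 27]
Insert 97: [33, 37, 78, 80, 97, 56, 27]
Insert 56: [33, 37, 56, 78, 80, 97, 27]
Insert 27: [27, 33, 37, 56, 78, 80, 97]

Sorted: [27, 33, 37, 56, 78, 80, 97]


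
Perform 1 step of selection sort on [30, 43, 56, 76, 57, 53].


Initial: [30, 43, 56, 76, 57, 53]
Step 1: min=30 at 0
  Swap: [30, 43, 56, 76, 57, 53]

After 1 step: [30, 43, 56, 76, 57, 53]


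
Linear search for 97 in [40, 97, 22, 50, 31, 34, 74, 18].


i=0: 40!=97
i=1: 97==97 found!

Found at 1, 2 comps


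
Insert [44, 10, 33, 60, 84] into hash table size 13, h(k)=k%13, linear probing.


Insert 44: h=5 -> slot 5
Insert 10: h=10 -> slot 10
Insert 33: h=7 -> slot 7
Insert 60: h=8 -> slot 8
Insert 84: h=6 -> slot 6

Table: [None, None, None, None, None, 44, 84, 33, 60, None, 10, None, None]


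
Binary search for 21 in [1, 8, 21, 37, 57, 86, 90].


Step 1: lo=0, hi=6, mid=3, val=37
Step 2: lo=0, hi=2, mid=1, val=8
Step 3: lo=2, hi=2, mid=2, val=21

Found at index 2


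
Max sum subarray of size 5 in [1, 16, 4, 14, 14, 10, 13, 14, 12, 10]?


[0:5]: 49
[1:6]: 58
[2:7]: 55
[3:8]: 65
[4:9]: 63
[5:10]: 59

Max: 65 at [3:8]


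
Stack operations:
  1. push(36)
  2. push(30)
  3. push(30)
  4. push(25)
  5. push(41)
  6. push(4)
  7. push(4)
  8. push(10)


push(36) -> [36]
push(30) -> [36, 30]
push(30) -> [36, 30, 30]
push(25) -> [36, 30, 30, 25]
push(41) -> [36, 30, 30, 25, 41]
push(4) -> [36, 30, 30, 25, 41, 4]
push(4) -> [36, 30, 30, 25, 41, 4, 4]
push(10) -> [36, 30, 30, 25, 41, 4, 4, 10]

Final stack: [36, 30, 30, 25, 41, 4, 4, 10]


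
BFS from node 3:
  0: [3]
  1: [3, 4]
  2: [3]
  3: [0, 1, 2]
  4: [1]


Visit 3, enqueue [0, 1, 2]
Visit 0, enqueue []
Visit 1, enqueue [4]
Visit 2, enqueue []
Visit 4, enqueue []

BFS order: [3, 0, 1, 2, 4]


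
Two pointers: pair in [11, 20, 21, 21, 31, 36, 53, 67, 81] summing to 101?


lo=0(11)+hi=8(81)=92
lo=1(20)+hi=8(81)=101

Yes: 20+81=101


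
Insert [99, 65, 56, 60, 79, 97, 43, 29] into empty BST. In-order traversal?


Insert 99: root
Insert 65: L from 99
Insert 56: L from 99 -> L from 65
Insert 60: L from 99 -> L from 65 -> R from 56
Insert 79: L from 99 -> R from 65
Insert 97: L from 99 -> R from 65 -> R from 79
Insert 43: L from 99 -> L from 65 -> L from 56
Insert 29: L from 99 -> L from 65 -> L from 56 -> L from 43

In-order: [29, 43, 56, 60, 65, 79, 97, 99]


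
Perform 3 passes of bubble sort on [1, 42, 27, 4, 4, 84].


Initial: [1, 42, 27, 4, 4, 84]
Pass 1: [1, 27, 4, 4, 42, 84] (3 swaps)
Pass 2: [1, 4, 4, 27, 42, 84] (2 swaps)
Pass 3: [1, 4, 4, 27, 42, 84] (0 swaps)

After 3 passes: [1, 4, 4, 27, 42, 84]


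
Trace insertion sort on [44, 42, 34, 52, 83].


Initial: [44, 42, 34, 52, 83]
Insert 42: [42, 44, 34, 52, 83]
Insert 34: [34, 42, 44, 52, 83]
Insert 52: [34, 42, 44, 52, 83]
Insert 83: [34, 42, 44, 52, 83]

Sorted: [34, 42, 44, 52, 83]


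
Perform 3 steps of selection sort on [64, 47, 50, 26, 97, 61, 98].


Initial: [64, 47, 50, 26, 97, 61, 98]
Step 1: min=26 at 3
  Swap: [26, 47, 50, 64, 97, 61, 98]
Step 2: min=47 at 1
  Swap: [26, 47, 50, 64, 97, 61, 98]
Step 3: min=50 at 2
  Swap: [26, 47, 50, 64, 97, 61, 98]

After 3 steps: [26, 47, 50, 64, 97, 61, 98]


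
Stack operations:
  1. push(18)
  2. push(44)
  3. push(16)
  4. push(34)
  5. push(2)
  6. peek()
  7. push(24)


push(18) -> [18]
push(44) -> [18, 44]
push(16) -> [18, 44, 16]
push(34) -> [18, 44, 16, 34]
push(2) -> [18, 44, 16, 34, 2]
peek()->2
push(24) -> [18, 44, 16, 34, 2, 24]

Final stack: [18, 44, 16, 34, 2, 24]


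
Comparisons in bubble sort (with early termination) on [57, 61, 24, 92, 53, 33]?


Algorithm: bubble sort (with early termination)
Input: [57, 61, 24, 92, 53, 33]
Sorted: [24, 33, 53, 57, 61, 92]

15


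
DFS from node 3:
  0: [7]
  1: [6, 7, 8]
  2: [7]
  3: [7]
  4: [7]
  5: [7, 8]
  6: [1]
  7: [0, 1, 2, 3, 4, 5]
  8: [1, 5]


Visit 3, push [7]
Visit 7, push [5, 4, 2, 1, 0]
Visit 0, push []
Visit 1, push [8, 6]
Visit 6, push []
Visit 8, push [5]
Visit 5, push []
Visit 2, push []
Visit 4, push []

DFS order: [3, 7, 0, 1, 6, 8, 5, 2, 4]


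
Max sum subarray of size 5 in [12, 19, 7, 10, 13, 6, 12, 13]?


[0:5]: 61
[1:6]: 55
[2:7]: 48
[3:8]: 54

Max: 61 at [0:5]


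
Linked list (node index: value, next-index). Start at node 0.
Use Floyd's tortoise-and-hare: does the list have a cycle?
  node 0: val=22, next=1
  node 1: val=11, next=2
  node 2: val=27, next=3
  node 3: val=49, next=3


Floyd's tortoise (slow, +1) and hare (fast, +2):
  init: slow=0, fast=0
  step 1: slow=1, fast=2
  step 2: slow=2, fast=3
  step 3: slow=3, fast=3
  slow == fast at node 3: cycle detected

Cycle: yes


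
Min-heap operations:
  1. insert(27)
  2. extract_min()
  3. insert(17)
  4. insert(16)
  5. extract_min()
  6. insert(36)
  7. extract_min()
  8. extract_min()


insert(27) -> [27]
extract_min()->27, []
insert(17) -> [17]
insert(16) -> [16, 17]
extract_min()->16, [17]
insert(36) -> [17, 36]
extract_min()->17, [36]
extract_min()->36, []

Final heap: []


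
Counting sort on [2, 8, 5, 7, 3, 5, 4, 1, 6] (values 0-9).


Input: [2, 8, 5, 7, 3, 5, 4, 1, 6]
Counts: [0, 1, 1, 1, 1, 2, 1, 1, 1, 0]

Sorted: [1, 2, 3, 4, 5, 5, 6, 7, 8]


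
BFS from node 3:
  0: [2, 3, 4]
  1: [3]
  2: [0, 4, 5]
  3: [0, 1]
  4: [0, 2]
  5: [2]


Visit 3, enqueue [0, 1]
Visit 0, enqueue [2, 4]
Visit 1, enqueue []
Visit 2, enqueue [5]
Visit 4, enqueue []
Visit 5, enqueue []

BFS order: [3, 0, 1, 2, 4, 5]


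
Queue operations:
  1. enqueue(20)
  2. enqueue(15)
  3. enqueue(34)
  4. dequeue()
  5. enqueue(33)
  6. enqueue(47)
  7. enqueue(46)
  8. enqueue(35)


enqueue(20) -> [20]
enqueue(15) -> [20, 15]
enqueue(34) -> [20, 15, 34]
dequeue()->20, [15, 34]
enqueue(33) -> [15, 34, 33]
enqueue(47) -> [15, 34, 33, 47]
enqueue(46) -> [15, 34, 33, 47, 46]
enqueue(35) -> [15, 34, 33, 47, 46, 35]

Final queue: [15, 34, 33, 47, 46, 35]


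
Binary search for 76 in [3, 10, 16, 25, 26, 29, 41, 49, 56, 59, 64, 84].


Step 1: lo=0, hi=11, mid=5, val=29
Step 2: lo=6, hi=11, mid=8, val=56
Step 3: lo=9, hi=11, mid=10, val=64
Step 4: lo=11, hi=11, mid=11, val=84

Not found


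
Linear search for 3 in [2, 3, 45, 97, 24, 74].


i=0: 2!=3
i=1: 3==3 found!

Found at 1, 2 comps


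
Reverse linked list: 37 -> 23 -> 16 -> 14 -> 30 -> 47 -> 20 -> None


Step 1: curr=37, set curr.next=prev(None) | reversed so far: 37
Step 2: curr=23, set curr.next=prev(37) | reversed so far: 23 -> 37
Step 3: curr=16, set curr.next=prev(23) | reversed so far: 16 -> 23 -> 37
Step 4: curr=14, set curr.next=prev(16) | reversed so far: 14 -> 16 -> 23 -> 37
Step 5: curr=30, set curr.next=prev(14) | reversed so far: 30 -> 14 -> 16 -> 23 -> 37
Step 6: curr=47, set curr.next=prev(30) | reversed so far: 47 -> 30 -> 14 -> 16 -> 23 -> 37
Step 7: curr=20, set curr.next=prev(47) | reversed so far: 20 -> 47 -> 30 -> 14 -> 16 -> 23 -> 37

20 -> 47 -> 30 -> 14 -> 16 -> 23 -> 37 -> None


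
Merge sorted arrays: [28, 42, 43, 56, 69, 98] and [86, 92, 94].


Take 28 from A
Take 42 from A
Take 43 from A
Take 56 from A
Take 69 from A
Take 86 from B
Take 92 from B
Take 94 from B

Merged: [28, 42, 43, 56, 69, 86, 92, 94, 98]


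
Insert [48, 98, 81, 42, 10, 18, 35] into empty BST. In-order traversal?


Insert 48: root
Insert 98: R from 48
Insert 81: R from 48 -> L from 98
Insert 42: L from 48
Insert 10: L from 48 -> L from 42
Insert 18: L from 48 -> L from 42 -> R from 10
Insert 35: L from 48 -> L from 42 -> R from 10 -> R from 18

In-order: [10, 18, 35, 42, 48, 81, 98]


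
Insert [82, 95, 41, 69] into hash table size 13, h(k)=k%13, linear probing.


Insert 82: h=4 -> slot 4
Insert 95: h=4, 1 probes -> slot 5
Insert 41: h=2 -> slot 2
Insert 69: h=4, 2 probes -> slot 6

Table: [None, None, 41, None, 82, 95, 69, None, None, None, None, None, None]


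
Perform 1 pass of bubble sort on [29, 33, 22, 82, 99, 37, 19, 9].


Initial: [29, 33, 22, 82, 99, 37, 19, 9]
Pass 1: [29, 22, 33, 82, 37, 19, 9, 99] (4 swaps)

After 1 pass: [29, 22, 33, 82, 37, 19, 9, 99]


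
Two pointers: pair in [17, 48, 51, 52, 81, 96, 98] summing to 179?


lo=0(17)+hi=6(98)=115
lo=1(48)+hi=6(98)=146
lo=2(51)+hi=6(98)=149
lo=3(52)+hi=6(98)=150
lo=4(81)+hi=6(98)=179

Yes: 81+98=179


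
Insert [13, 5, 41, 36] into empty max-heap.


Insert 13: [13]
Insert 5: [13, 5]
Insert 41: [41, 5, 13]
Insert 36: [41, 36, 13, 5]

Final heap: [41, 36, 13, 5]


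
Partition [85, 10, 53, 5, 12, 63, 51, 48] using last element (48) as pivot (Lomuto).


Pivot: 48
  10 <= 48: swap -> [10, 85, 53, 5, 12, 63, 51, 48]
  5 <= 48: swap -> [10, 5, 53, 85, 12, 63, 51, 48]
  12 <= 48: swap -> [10, 5, 12, 85, 53, 63, 51, 48]
Place pivot at 3: [10, 5, 12, 48, 53, 63, 51, 85]

Partitioned: [10, 5, 12, 48, 53, 63, 51, 85]


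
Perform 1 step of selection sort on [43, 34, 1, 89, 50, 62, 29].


Initial: [43, 34, 1, 89, 50, 62, 29]
Step 1: min=1 at 2
  Swap: [1, 34, 43, 89, 50, 62, 29]

After 1 step: [1, 34, 43, 89, 50, 62, 29]


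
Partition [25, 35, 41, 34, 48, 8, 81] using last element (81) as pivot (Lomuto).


Pivot: 81
  25 <= 81: advance i (no swap)
  35 <= 81: advance i (no swap)
  41 <= 81: advance i (no swap)
  34 <= 81: advance i (no swap)
  48 <= 81: advance i (no swap)
  8 <= 81: advance i (no swap)
Place pivot at 6: [25, 35, 41, 34, 48, 8, 81]

Partitioned: [25, 35, 41, 34, 48, 8, 81]


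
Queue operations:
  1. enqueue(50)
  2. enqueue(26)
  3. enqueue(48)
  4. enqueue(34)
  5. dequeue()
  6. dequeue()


enqueue(50) -> [50]
enqueue(26) -> [50, 26]
enqueue(48) -> [50, 26, 48]
enqueue(34) -> [50, 26, 48, 34]
dequeue()->50, [26, 48, 34]
dequeue()->26, [48, 34]

Final queue: [48, 34]


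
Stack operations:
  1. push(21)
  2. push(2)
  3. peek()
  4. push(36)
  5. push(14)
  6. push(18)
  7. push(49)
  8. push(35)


push(21) -> [21]
push(2) -> [21, 2]
peek()->2
push(36) -> [21, 2, 36]
push(14) -> [21, 2, 36, 14]
push(18) -> [21, 2, 36, 14, 18]
push(49) -> [21, 2, 36, 14, 18, 49]
push(35) -> [21, 2, 36, 14, 18, 49, 35]

Final stack: [21, 2, 36, 14, 18, 49, 35]


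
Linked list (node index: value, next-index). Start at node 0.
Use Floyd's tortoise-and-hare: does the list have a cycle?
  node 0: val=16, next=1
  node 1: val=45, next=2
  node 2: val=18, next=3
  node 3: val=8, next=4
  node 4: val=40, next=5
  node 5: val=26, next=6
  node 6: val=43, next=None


Floyd's tortoise (slow, +1) and hare (fast, +2):
  init: slow=0, fast=0
  step 1: slow=1, fast=2
  step 2: slow=2, fast=4
  step 3: slow=3, fast=6
  step 4: fast -> None, no cycle

Cycle: no


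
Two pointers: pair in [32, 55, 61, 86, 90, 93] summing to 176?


lo=0(32)+hi=5(93)=125
lo=1(55)+hi=5(93)=148
lo=2(61)+hi=5(93)=154
lo=3(86)+hi=5(93)=179
lo=3(86)+hi=4(90)=176

Yes: 86+90=176


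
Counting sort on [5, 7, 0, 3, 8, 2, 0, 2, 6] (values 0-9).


Input: [5, 7, 0, 3, 8, 2, 0, 2, 6]
Counts: [2, 0, 2, 1, 0, 1, 1, 1, 1, 0]

Sorted: [0, 0, 2, 2, 3, 5, 6, 7, 8]


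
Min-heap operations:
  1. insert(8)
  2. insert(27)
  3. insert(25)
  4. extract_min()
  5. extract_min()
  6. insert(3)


insert(8) -> [8]
insert(27) -> [8, 27]
insert(25) -> [8, 27, 25]
extract_min()->8, [25, 27]
extract_min()->25, [27]
insert(3) -> [3, 27]

Final heap: [3, 27]


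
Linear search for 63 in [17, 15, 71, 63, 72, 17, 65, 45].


i=0: 17!=63
i=1: 15!=63
i=2: 71!=63
i=3: 63==63 found!

Found at 3, 4 comps


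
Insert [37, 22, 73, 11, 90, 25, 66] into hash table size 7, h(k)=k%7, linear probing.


Insert 37: h=2 -> slot 2
Insert 22: h=1 -> slot 1
Insert 73: h=3 -> slot 3
Insert 11: h=4 -> slot 4
Insert 90: h=6 -> slot 6
Insert 25: h=4, 1 probes -> slot 5
Insert 66: h=3, 4 probes -> slot 0

Table: [66, 22, 37, 73, 11, 25, 90]


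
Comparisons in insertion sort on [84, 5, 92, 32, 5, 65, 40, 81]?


Algorithm: insertion sort
Input: [84, 5, 92, 32, 5, 65, 40, 81]
Sorted: [5, 5, 32, 40, 65, 81, 84, 92]

19


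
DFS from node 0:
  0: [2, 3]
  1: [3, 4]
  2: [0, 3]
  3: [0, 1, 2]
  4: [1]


Visit 0, push [3, 2]
Visit 2, push [3]
Visit 3, push [1]
Visit 1, push [4]
Visit 4, push []

DFS order: [0, 2, 3, 1, 4]


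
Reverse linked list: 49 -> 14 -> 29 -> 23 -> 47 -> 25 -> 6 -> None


Step 1: curr=49, set curr.next=prev(None) | reversed so far: 49
Step 2: curr=14, set curr.next=prev(49) | reversed so far: 14 -> 49
Step 3: curr=29, set curr.next=prev(14) | reversed so far: 29 -> 14 -> 49
Step 4: curr=23, set curr.next=prev(29) | reversed so far: 23 -> 29 -> 14 -> 49
Step 5: curr=47, set curr.next=prev(23) | reversed so far: 47 -> 23 -> 29 -> 14 -> 49
Step 6: curr=25, set curr.next=prev(47) | reversed so far: 25 -> 47 -> 23 -> 29 -> 14 -> 49
Step 7: curr=6, set curr.next=prev(25) | reversed so far: 6 -> 25 -> 47 -> 23 -> 29 -> 14 -> 49

6 -> 25 -> 47 -> 23 -> 29 -> 14 -> 49 -> None


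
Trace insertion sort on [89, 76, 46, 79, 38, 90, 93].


Initial: [89, 76, 46, 79, 38, 90, 93]
Insert 76: [76, 89, 46, 79, 38, 90, 93]
Insert 46: [46, 76, 89, 79, 38, 90, 93]
Insert 79: [46, 76, 79, 89, 38, 90, 93]
Insert 38: [38, 46, 76, 79, 89, 90, 93]
Insert 90: [38, 46, 76, 79, 89, 90, 93]
Insert 93: [38, 46, 76, 79, 89, 90, 93]

Sorted: [38, 46, 76, 79, 89, 90, 93]


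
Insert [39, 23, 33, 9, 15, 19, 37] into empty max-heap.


Insert 39: [39]
Insert 23: [39, 23]
Insert 33: [39, 23, 33]
Insert 9: [39, 23, 33, 9]
Insert 15: [39, 23, 33, 9, 15]
Insert 19: [39, 23, 33, 9, 15, 19]
Insert 37: [39, 23, 37, 9, 15, 19, 33]

Final heap: [39, 23, 37, 9, 15, 19, 33]


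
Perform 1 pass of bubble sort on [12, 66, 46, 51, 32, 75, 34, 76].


Initial: [12, 66, 46, 51, 32, 75, 34, 76]
Pass 1: [12, 46, 51, 32, 66, 34, 75, 76] (4 swaps)

After 1 pass: [12, 46, 51, 32, 66, 34, 75, 76]


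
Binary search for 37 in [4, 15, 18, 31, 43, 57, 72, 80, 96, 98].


Step 1: lo=0, hi=9, mid=4, val=43
Step 2: lo=0, hi=3, mid=1, val=15
Step 3: lo=2, hi=3, mid=2, val=18
Step 4: lo=3, hi=3, mid=3, val=31

Not found


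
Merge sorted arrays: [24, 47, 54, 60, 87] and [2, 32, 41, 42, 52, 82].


Take 2 from B
Take 24 from A
Take 32 from B
Take 41 from B
Take 42 from B
Take 47 from A
Take 52 from B
Take 54 from A
Take 60 from A
Take 82 from B

Merged: [2, 24, 32, 41, 42, 47, 52, 54, 60, 82, 87]


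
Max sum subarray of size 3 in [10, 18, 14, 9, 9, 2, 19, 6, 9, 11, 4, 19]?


[0:3]: 42
[1:4]: 41
[2:5]: 32
[3:6]: 20
[4:7]: 30
[5:8]: 27
[6:9]: 34
[7:10]: 26
[8:11]: 24
[9:12]: 34

Max: 42 at [0:3]


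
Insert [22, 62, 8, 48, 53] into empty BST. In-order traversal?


Insert 22: root
Insert 62: R from 22
Insert 8: L from 22
Insert 48: R from 22 -> L from 62
Insert 53: R from 22 -> L from 62 -> R from 48

In-order: [8, 22, 48, 53, 62]


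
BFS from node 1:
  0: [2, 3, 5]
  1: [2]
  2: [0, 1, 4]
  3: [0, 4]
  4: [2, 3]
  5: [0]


Visit 1, enqueue [2]
Visit 2, enqueue [0, 4]
Visit 0, enqueue [3, 5]
Visit 4, enqueue []
Visit 3, enqueue []
Visit 5, enqueue []

BFS order: [1, 2, 0, 4, 3, 5]


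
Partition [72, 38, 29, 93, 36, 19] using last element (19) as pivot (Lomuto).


Pivot: 19
Place pivot at 0: [19, 38, 29, 93, 36, 72]

Partitioned: [19, 38, 29, 93, 36, 72]


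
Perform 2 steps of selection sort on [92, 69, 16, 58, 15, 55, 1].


Initial: [92, 69, 16, 58, 15, 55, 1]
Step 1: min=1 at 6
  Swap: [1, 69, 16, 58, 15, 55, 92]
Step 2: min=15 at 4
  Swap: [1, 15, 16, 58, 69, 55, 92]

After 2 steps: [1, 15, 16, 58, 69, 55, 92]


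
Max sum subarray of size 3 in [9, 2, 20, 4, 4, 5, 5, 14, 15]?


[0:3]: 31
[1:4]: 26
[2:5]: 28
[3:6]: 13
[4:7]: 14
[5:8]: 24
[6:9]: 34

Max: 34 at [6:9]


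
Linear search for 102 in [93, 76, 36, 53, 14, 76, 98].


i=0: 93!=102
i=1: 76!=102
i=2: 36!=102
i=3: 53!=102
i=4: 14!=102
i=5: 76!=102
i=6: 98!=102

Not found, 7 comps


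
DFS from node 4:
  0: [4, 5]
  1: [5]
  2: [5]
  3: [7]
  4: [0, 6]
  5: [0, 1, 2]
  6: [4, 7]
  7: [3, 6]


Visit 4, push [6, 0]
Visit 0, push [5]
Visit 5, push [2, 1]
Visit 1, push []
Visit 2, push []
Visit 6, push [7]
Visit 7, push [3]
Visit 3, push []

DFS order: [4, 0, 5, 1, 2, 6, 7, 3]


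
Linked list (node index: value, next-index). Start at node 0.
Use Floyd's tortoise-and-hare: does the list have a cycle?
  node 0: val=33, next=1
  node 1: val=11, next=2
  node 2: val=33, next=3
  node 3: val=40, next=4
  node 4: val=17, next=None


Floyd's tortoise (slow, +1) and hare (fast, +2):
  init: slow=0, fast=0
  step 1: slow=1, fast=2
  step 2: slow=2, fast=4
  step 3: fast -> None, no cycle

Cycle: no


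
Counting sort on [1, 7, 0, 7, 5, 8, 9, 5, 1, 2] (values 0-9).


Input: [1, 7, 0, 7, 5, 8, 9, 5, 1, 2]
Counts: [1, 2, 1, 0, 0, 2, 0, 2, 1, 1]

Sorted: [0, 1, 1, 2, 5, 5, 7, 7, 8, 9]


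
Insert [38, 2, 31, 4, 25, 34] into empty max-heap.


Insert 38: [38]
Insert 2: [38, 2]
Insert 31: [38, 2, 31]
Insert 4: [38, 4, 31, 2]
Insert 25: [38, 25, 31, 2, 4]
Insert 34: [38, 25, 34, 2, 4, 31]

Final heap: [38, 25, 34, 2, 4, 31]


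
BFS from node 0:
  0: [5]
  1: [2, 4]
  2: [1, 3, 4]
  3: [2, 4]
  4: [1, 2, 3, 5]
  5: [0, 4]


Visit 0, enqueue [5]
Visit 5, enqueue [4]
Visit 4, enqueue [1, 2, 3]
Visit 1, enqueue []
Visit 2, enqueue []
Visit 3, enqueue []

BFS order: [0, 5, 4, 1, 2, 3]


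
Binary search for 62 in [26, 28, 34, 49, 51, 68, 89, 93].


Step 1: lo=0, hi=7, mid=3, val=49
Step 2: lo=4, hi=7, mid=5, val=68
Step 3: lo=4, hi=4, mid=4, val=51

Not found


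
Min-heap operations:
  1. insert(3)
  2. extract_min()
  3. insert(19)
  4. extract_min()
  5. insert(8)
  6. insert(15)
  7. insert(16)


insert(3) -> [3]
extract_min()->3, []
insert(19) -> [19]
extract_min()->19, []
insert(8) -> [8]
insert(15) -> [8, 15]
insert(16) -> [8, 15, 16]

Final heap: [8, 15, 16]


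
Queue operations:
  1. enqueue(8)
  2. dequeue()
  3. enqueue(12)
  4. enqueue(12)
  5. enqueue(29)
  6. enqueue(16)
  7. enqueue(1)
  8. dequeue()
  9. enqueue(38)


enqueue(8) -> [8]
dequeue()->8, []
enqueue(12) -> [12]
enqueue(12) -> [12, 12]
enqueue(29) -> [12, 12, 29]
enqueue(16) -> [12, 12, 29, 16]
enqueue(1) -> [12, 12, 29, 16, 1]
dequeue()->12, [12, 29, 16, 1]
enqueue(38) -> [12, 29, 16, 1, 38]

Final queue: [12, 29, 16, 1, 38]


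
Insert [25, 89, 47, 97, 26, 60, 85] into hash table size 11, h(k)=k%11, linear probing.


Insert 25: h=3 -> slot 3
Insert 89: h=1 -> slot 1
Insert 47: h=3, 1 probes -> slot 4
Insert 97: h=9 -> slot 9
Insert 26: h=4, 1 probes -> slot 5
Insert 60: h=5, 1 probes -> slot 6
Insert 85: h=8 -> slot 8

Table: [None, 89, None, 25, 47, 26, 60, None, 85, 97, None]


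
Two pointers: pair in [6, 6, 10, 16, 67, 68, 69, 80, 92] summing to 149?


lo=0(6)+hi=8(92)=98
lo=1(6)+hi=8(92)=98
lo=2(10)+hi=8(92)=102
lo=3(16)+hi=8(92)=108
lo=4(67)+hi=8(92)=159
lo=4(67)+hi=7(80)=147
lo=5(68)+hi=7(80)=148
lo=6(69)+hi=7(80)=149

Yes: 69+80=149


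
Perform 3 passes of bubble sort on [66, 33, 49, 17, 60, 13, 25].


Initial: [66, 33, 49, 17, 60, 13, 25]
Pass 1: [33, 49, 17, 60, 13, 25, 66] (6 swaps)
Pass 2: [33, 17, 49, 13, 25, 60, 66] (3 swaps)
Pass 3: [17, 33, 13, 25, 49, 60, 66] (3 swaps)

After 3 passes: [17, 33, 13, 25, 49, 60, 66]


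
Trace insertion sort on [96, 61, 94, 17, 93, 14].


Initial: [96, 61, 94, 17, 93, 14]
Insert 61: [61, 96, 94, 17, 93, 14]
Insert 94: [61, 94, 96, 17, 93, 14]
Insert 17: [17, 61, 94, 96, 93, 14]
Insert 93: [17, 61, 93, 94, 96, 14]
Insert 14: [14, 17, 61, 93, 94, 96]

Sorted: [14, 17, 61, 93, 94, 96]


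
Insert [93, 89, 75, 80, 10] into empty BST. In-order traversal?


Insert 93: root
Insert 89: L from 93
Insert 75: L from 93 -> L from 89
Insert 80: L from 93 -> L from 89 -> R from 75
Insert 10: L from 93 -> L from 89 -> L from 75

In-order: [10, 75, 80, 89, 93]


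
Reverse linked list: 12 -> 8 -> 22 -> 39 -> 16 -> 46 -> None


Step 1: curr=12, set curr.next=prev(None) | reversed so far: 12
Step 2: curr=8, set curr.next=prev(12) | reversed so far: 8 -> 12
Step 3: curr=22, set curr.next=prev(8) | reversed so far: 22 -> 8 -> 12
Step 4: curr=39, set curr.next=prev(22) | reversed so far: 39 -> 22 -> 8 -> 12
Step 5: curr=16, set curr.next=prev(39) | reversed so far: 16 -> 39 -> 22 -> 8 -> 12
Step 6: curr=46, set curr.next=prev(16) | reversed so far: 46 -> 16 -> 39 -> 22 -> 8 -> 12

46 -> 16 -> 39 -> 22 -> 8 -> 12 -> None


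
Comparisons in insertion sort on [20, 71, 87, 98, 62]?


Algorithm: insertion sort
Input: [20, 71, 87, 98, 62]
Sorted: [20, 62, 71, 87, 98]

7


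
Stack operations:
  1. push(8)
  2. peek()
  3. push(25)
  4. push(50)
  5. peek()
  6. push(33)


push(8) -> [8]
peek()->8
push(25) -> [8, 25]
push(50) -> [8, 25, 50]
peek()->50
push(33) -> [8, 25, 50, 33]

Final stack: [8, 25, 50, 33]


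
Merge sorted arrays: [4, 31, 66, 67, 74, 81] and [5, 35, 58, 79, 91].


Take 4 from A
Take 5 from B
Take 31 from A
Take 35 from B
Take 58 from B
Take 66 from A
Take 67 from A
Take 74 from A
Take 79 from B
Take 81 from A

Merged: [4, 5, 31, 35, 58, 66, 67, 74, 79, 81, 91]


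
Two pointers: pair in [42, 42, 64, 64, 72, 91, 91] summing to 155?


lo=0(42)+hi=6(91)=133
lo=1(42)+hi=6(91)=133
lo=2(64)+hi=6(91)=155

Yes: 64+91=155
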